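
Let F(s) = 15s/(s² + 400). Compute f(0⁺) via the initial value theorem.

f(0⁺) = lim_{s→∞} s·15s/(s² + 400) = lim_{s→∞} 15s²/(s² + 400) = 15

Final answer: 15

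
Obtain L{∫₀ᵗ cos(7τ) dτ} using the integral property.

L{∫₀ᵗ f(τ)dτ} = F(s)/s with F(s) = s/(s² + 49), so the result is (s/(s² + 49))/s = 1/(s² + 49)

Final answer: 1/(s² + 49)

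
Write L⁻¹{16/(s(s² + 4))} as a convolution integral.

16/(s(s² + 4)) = (1/s)·(16/(s² + 4)) = L{1}·L{8·sin(2t)}. So f(t) = 1*(8·sin(2t)) = ∫₀ᵗ 8·sin(2τ) dτ

Final answer: ∫₀ᵗ 8·sin(2τ) dτ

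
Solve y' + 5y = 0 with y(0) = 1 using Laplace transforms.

L{y'} + 5L{y} = 0. sY - 1 + 5Y = 0. Y(s+5) = 1. Y = 1/(s+5)

Final answer: y(t) = e^(-5t)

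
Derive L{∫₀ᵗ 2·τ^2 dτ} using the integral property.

L{∫₀ᵗ f(τ)dτ} = F(s)/s with f(t) = 2t^2. F(s) = 4/s^3, so L{∫₀ᵗ 2·τ^2 dτ} = (4/s^3)/s = 4/s^4. (Check: ∫₀ᵗ 2·τ^2 dτ = 2t^3/3.)

Final answer: 4/s^4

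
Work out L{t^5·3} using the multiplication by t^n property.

L{3} = 3/s. d^1/ds^1[1/s] = -1/s². d^2/ds^2[1/s] = 2/s^3. d^3/ds^3[1/s] = -6/s^4. d^4/ds^4[1/s] = 24/s^5. d^5/ds^5[1/s] = -120/s^6. So L{t^5} = (-1)^{5}·-120/s^6 = 120/s^6. Then L{t^5·3} = 3·120/s^6 = 360/s^6

Final answer: 360/s^6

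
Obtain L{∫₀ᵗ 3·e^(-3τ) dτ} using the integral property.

L{∫₀ᵗ f(τ)dτ} = F(s)/s with F(s) = 3/(s+3), so L{∫₀ᵗ 3·e^(-3τ) dτ} = 3/(s(s+3))

Final answer: 3/(s(s+3))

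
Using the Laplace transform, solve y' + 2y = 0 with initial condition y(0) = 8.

L{y'} + 2L{y} = 0. sY - 8 + 2Y = 0. Y(s+2) = 8. Y = 8/(s+2)

Final answer: y(t) = 8e^(-2t)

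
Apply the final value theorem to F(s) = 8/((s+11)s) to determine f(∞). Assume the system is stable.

f(∞) = lim_{s→0} sF(s) = lim_{s→0} 8/(s+11) = 8/11

Final answer: 8/11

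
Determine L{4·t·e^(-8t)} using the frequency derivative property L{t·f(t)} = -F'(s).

L{e^(-8t)} = 1/(s+8). By frequency derivative: L{t·e^(-8t)} = -d/ds[1/(s+8)] = -(-1)/(s+8)² = 1/(s+8)². Then L{4·t·e^(-8t)} = 4·1/(s+8)² = 4/(s+8)²

Final answer: 4/(s+8)²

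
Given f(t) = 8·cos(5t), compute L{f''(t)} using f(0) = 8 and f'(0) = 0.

F(s) = 8s/(s² + 25). L{f''(t)} = s²F(s) - sf(0) - f'(0) = 8s³/(s² + 25) - 8s = (8s³ - 8s(s² + 25))/(s² + 25) = -200s/(s² + 25)

Final answer: -200s/(s² + 25)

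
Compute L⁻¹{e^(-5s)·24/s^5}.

L⁻¹{24/s^5} = t^4. By the time shift theorem, L⁻¹{e^(-as)F(s)} = u(t-a)f(t-a) with a=5, so L⁻¹{e^(-5s)·24/s^5} = u(t-5)·(t-5)^4

Final answer: u(t-5)·(t-5)^4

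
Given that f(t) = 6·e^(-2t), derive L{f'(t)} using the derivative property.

f(0) = 6, F(s) = 6/(s+2). L{f'(t)} = s·F(s) - f(0) = 6s/(s+2) - 6 = (6s - 6(s+2))/(s+2) = -12/(s+2)

Final answer: -12/(s+2)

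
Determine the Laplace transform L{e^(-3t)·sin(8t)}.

L{e^(at)·sin(ωt)} = ω/((s-a)² + ω²), so L{e^(-3t)·sin(8t)} = 8/((s+3)² + 64)

Final answer: 8/((s+3)² + 64)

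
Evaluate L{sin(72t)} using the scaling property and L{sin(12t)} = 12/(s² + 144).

Using L{f(at)} = (1/a)F(s/a) with a=6: L{sin(72t)} = (1/6) · 12/((s/6)² + 144) = (1/6) · 12·36/(s² + 5184) = 72/(s² + 5184)

Final answer: 72/(s² + 5184)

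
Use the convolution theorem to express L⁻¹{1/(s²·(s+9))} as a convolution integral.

1/(s²·(s+9)) = (1/s^2)·(1/(s+9)) = L{t}·L{e^(-9t)}. So f(t) = t*e^(-9t) = ∫₀ᵗ τ·e^(-9(t-τ)) dτ

Final answer: ∫₀ᵗ τ·e^(-9(t-τ)) dτ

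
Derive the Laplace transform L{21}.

L{21} = 21 · L{1} = 21/s

Final answer: 21/s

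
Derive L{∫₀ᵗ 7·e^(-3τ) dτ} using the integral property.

L{∫₀ᵗ f(τ)dτ} = F(s)/s with F(s) = 7/(s+3), so L{∫₀ᵗ 7·e^(-3τ) dτ} = 7/(s(s+3))

Final answer: 7/(s(s+3))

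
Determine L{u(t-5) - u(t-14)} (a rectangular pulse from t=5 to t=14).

L{u(t-a)} = e^(-as)/s. L{u(t-5) - u(t-14)} = (e^(-5s) - e^(-14s))/s

Final answer: (e^(-5s) - e^(-14s))/s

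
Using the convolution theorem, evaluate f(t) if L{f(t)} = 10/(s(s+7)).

10/(s(s+7)) = (10/s)·(1/(s+7)) = L{10}·L{e^(-7t)}. By convolution, f(t) = 10*e^(-7t) = ∫₀ᵗ 10·e^(-7τ) dτ = 10·(1 - e^(-7t))/7

Final answer: 10·(1 - e^(-7t))/7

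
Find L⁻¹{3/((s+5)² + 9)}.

Form: b/((s-a)² + b²) → e^(at)sin(bt). With a=-5, b=3

Final answer: e^(-5t)·sin(3t)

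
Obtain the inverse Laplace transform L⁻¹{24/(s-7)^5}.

L⁻¹{n!/(s-a)^(n+1)} = t^n·e^(at), so L⁻¹{24/(s-7)^5} = t^4·e^(7t)

Final answer: t^4·e^(7t)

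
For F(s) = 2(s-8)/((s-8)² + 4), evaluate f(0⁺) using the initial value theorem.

f(0⁺) = lim_{s→∞} sF(s) = lim_{s→∞} 2s(s-8)/((s-8)² + 4) = 2

Final answer: 2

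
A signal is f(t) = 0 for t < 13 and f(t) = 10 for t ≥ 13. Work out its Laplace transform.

f(t) = 10·u(t-13). L{u(t-13)} = e^(-13s)/s, so L{f(t)} = 10·e^(-13s)/s

Final answer: 10·e^(-13s)/s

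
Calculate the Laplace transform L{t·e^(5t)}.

L{t^n·e^(at)} = n!/(s-a)^(n+1), so L{t·e^(5t)} = 1/(s-5)^2

Final answer: 1/(s-5)^2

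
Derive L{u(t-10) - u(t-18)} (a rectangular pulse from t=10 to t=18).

L{u(t-a)} = e^(-as)/s. L{u(t-10) - u(t-18)} = (e^(-10s) - e^(-18s))/s

Final answer: (e^(-10s) - e^(-18s))/s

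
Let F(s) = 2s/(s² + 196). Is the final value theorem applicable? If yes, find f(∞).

The final value theorem requires all poles of sF(s) in the left half-plane. sF(s) = 2s²/(s² + 196) has poles at s = ±14i (imaginary axis). Theorem does NOT apply (oscillatory system).

Final answer: Not applicable (oscillatory)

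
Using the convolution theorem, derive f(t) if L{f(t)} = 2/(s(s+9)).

2/(s(s+9)) = (2/s)·(1/(s+9)) = L{2}·L{e^(-9t)}. By convolution, f(t) = 2*e^(-9t) = ∫₀ᵗ 2·e^(-9τ) dτ = 2·(1 - e^(-9t))/9

Final answer: 2·(1 - e^(-9t))/9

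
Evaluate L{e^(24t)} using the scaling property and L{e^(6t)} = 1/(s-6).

Using L{f(at)} = (1/a)F(s/a) with a=4 and f(t) = e^(6t): L{e^(24t)} = (1/4) · 1/((s/4)-6) = (1/4) · 4/(s-24) = 1/(s-24)

Final answer: 1/(s-24)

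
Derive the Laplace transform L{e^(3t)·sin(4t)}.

L{e^(at)·sin(ωt)} = ω/((s-a)² + ω²), so L{e^(3t)·sin(4t)} = 4/((s-3)² + 16)

Final answer: 4/((s-3)² + 16)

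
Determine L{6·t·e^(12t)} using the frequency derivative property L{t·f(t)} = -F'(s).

L{e^(12t)} = 1/(s-12). By frequency derivative: L{t·e^(12t)} = -d/ds[1/(s-12)] = -(-1)/(s-12)² = 1/(s-12)². Then L{6·t·e^(12t)} = 6·1/(s-12)² = 6/(s-12)²

Final answer: 6/(s-12)²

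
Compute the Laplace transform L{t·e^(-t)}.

L{t^n·e^(at)} = n!/(s-a)^(n+1), so L{t·e^(-t)} = 1/(s+1)^2

Final answer: 1/(s+1)^2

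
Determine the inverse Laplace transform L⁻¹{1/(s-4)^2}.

L⁻¹{n!/(s-a)^(n+1)} = t^n·e^(at), so L⁻¹{1/(s-4)^2} = t·e^(4t)

Final answer: t·e^(4t)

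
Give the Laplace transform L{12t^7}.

L{12t^7} = 12 · L{t^7} = 12 · 5040/s^8 = 60480/s^8

Final answer: 60480/s^8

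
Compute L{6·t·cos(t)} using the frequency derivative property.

L{cos(t)} = s/(s² + 1). Derivative: d/ds[s/(s² + 1)] = [(s² + 1) - s·2s]/(s² + 1)² = (1 - s²)/(s² + 1)². So L{t·cos(t)} = -F'(s) = (s² - 1)/(s² + 1)². Then L{6·t·cos(t)} = 6·(s² - 1)/(s² + 1)²

Final answer: 6·(s² - 1)/(s² + 1)²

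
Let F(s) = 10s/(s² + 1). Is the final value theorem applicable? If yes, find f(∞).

The final value theorem requires all poles of sF(s) in the left half-plane. sF(s) = 10s²/(s² + 1) has poles at s = ±1i (imaginary axis). Theorem does NOT apply (oscillatory system).

Final answer: Not applicable (oscillatory)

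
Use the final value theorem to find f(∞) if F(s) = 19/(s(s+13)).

f(∞) = lim_{s→0} s·19/(s(s+13)) = lim_{s→0} 19/(s+13) = 19/13 = 19/13

Final answer: 19/13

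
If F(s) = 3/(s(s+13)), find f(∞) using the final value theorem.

f(∞) = lim_{s→0} s·3/(s(s+13)) = lim_{s→0} 3/(s+13) = 3/13 = 3/13

Final answer: 3/13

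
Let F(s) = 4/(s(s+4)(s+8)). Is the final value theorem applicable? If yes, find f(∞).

Poles of sF(s) = 4/((s+4)(s+8)) are at s = -4 and s = -8, both in the left half-plane. Theorem applies. f(∞) = lim_{s→0} sF(s) = 4/(4·8) = 1/8

Final answer: 1/8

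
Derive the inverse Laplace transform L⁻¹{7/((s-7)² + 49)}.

Using frequency shift, L⁻¹{7/((s-7)² + 49)} = e^(7t)·sin(7t)

Final answer: e^(7t)·sin(7t)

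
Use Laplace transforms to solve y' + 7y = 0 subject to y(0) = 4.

L{y'} + 7L{y} = 0. sY - 4 + 7Y = 0. Y(s+7) = 4. Y = 4/(s+7)

Final answer: y(t) = 4e^(-7t)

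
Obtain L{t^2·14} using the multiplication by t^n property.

L{14} = 14/s. d^1/ds^1[1/s] = -1/s². d^2/ds^2[1/s] = 2/s^3. So L{t^2} = (-1)^{2}·2/s^3 = 2/s^3. Then L{t^2·14} = 14·2/s^3 = 28/s^3

Final answer: 28/s^3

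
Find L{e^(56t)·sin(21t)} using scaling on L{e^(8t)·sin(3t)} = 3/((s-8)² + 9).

Scaling with a=7: L{e^(56t)·sin(21t)} = (1/7) · 3/((s/7-8)² + 9). Simplifying: 21/((s-56)² + 441)

Final answer: 21/((s-56)² + 441)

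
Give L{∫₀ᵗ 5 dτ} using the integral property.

L{∫₀ᵗ f(τ)dτ} = F(s)/s with f(t) = 5. F(s) = 5/s, so L{∫₀ᵗ 5 dτ} = (5/s)/s = 5/s². (Check: ∫₀ᵗ 5 dτ = 5t.)

Final answer: 5/s²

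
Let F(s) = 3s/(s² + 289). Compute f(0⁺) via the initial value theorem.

f(0⁺) = lim_{s→∞} s·3s/(s² + 289) = lim_{s→∞} 3s²/(s² + 289) = 3

Final answer: 3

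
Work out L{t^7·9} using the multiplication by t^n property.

L{9} = 9/s. d^1/ds^1[1/s] = -1/s². d^2/ds^2[1/s] = 2/s^3. d^3/ds^3[1/s] = -6/s^4. d^4/ds^4[1/s] = 24/s^5. d^5/ds^5[1/s] = -120/s^6. d^6/ds^6[1/s] = 720/s^7. d^7/ds^7[1/s] = -5040/s^8. So L{t^7} = (-1)^{7}·-5040/s^8 = 5040/s^8. Then L{t^7·9} = 9·5040/s^8 = 45360/s^8

Final answer: 45360/s^8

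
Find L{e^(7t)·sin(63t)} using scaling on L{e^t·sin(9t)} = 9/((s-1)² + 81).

Scaling with a=7: L{e^(7t)·sin(63t)} = (1/7) · 9/((s/7-1)² + 81). Simplifying: 63/((s-7)² + 3969)

Final answer: 63/((s-7)² + 3969)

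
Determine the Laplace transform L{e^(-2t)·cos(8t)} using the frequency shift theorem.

Frequency shift: L{e^(at)f(t)} = F(s-a). L{e^(-2t)·cos(8t)} = (s+2)/((s+2)² + 64)

Final answer: (s+2)/((s+2)² + 64)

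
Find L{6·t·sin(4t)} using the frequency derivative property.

L{sin(4t)} = 4/(s² + 16). By L{t·f(t)} = -F'(s): -d/ds[4/(s² + 16)] = -(4)·(-2s)/(s² + 16)² = 8s/(s² + 16)². Then L{6·t·sin(4t)} = 6·8s/(s² + 16)² = 48s/(s² + 16)²

Final answer: 48s/(s² + 16)²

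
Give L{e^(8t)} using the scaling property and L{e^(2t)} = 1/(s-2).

Using L{f(at)} = (1/a)F(s/a) with a=4 and f(t) = e^(2t): L{e^(8t)} = (1/4) · 1/((s/4)-2) = (1/4) · 4/(s-8) = 1/(s-8)

Final answer: 1/(s-8)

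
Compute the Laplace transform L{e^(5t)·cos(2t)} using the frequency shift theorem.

Frequency shift: L{e^(at)f(t)} = F(s-a). L{e^(5t)·cos(2t)} = (s-5)/((s-5)² + 4)

Final answer: (s-5)/((s-5)² + 4)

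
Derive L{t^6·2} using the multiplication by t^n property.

L{2} = 2/s. d^1/ds^1[1/s] = -1/s². d^2/ds^2[1/s] = 2/s^3. d^3/ds^3[1/s] = -6/s^4. d^4/ds^4[1/s] = 24/s^5. d^5/ds^5[1/s] = -120/s^6. d^6/ds^6[1/s] = 720/s^7. So L{t^6} = (-1)^{6}·720/s^7 = 720/s^7. Then L{t^6·2} = 2·720/s^7 = 1440/s^7

Final answer: 1440/s^7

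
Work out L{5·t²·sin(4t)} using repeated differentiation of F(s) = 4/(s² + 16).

F(s) = 4/(s² + 16). F'(s) = -8s/(s² + 16)². F''(s) = -8(16 - 3s²)/(s² + 16)³ = (24s² - 128)/(s² + 16)³. So L{t²·sin(4t)} = (-1)² F''(s) = (24s² - 128)/(s² + 16)³. Then L{5·t²·sin(4t)} = 5·(24s² - 128)/(s² + 16)³ = (120s² - 640)/(s² + 16)³

Final answer: (120s² - 640)/(s² + 16)³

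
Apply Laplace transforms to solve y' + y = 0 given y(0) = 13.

L{y'} + L{y} = 0. sY - 13 + Y = 0. Y(s+1) = 13. Y = 13/(s+1)

Final answer: y(t) = 13e^(-t)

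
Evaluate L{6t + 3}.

L{6t + 3} = 6·L{t} + 3·L{1} = 6/s² + 3/s

Final answer: 6/s² + 3/s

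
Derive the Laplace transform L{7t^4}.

L{7t^4} = 7 · L{t^4} = 7 · 24/s^5 = 168/s^5

Final answer: 168/s^5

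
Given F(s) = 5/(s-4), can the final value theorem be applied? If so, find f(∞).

sF(s) = 5s/(s-4) has a pole at s = 4 in the right half-plane. Theorem does NOT apply (unstable system; f(t) = 5·e^(4t) grows without bound).

Final answer: Not applicable (unstable)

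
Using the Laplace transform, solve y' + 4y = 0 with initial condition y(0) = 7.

L{y'} + 4L{y} = 0. sY - 7 + 4Y = 0. Y(s+4) = 7. Y = 7/(s+4)

Final answer: y(t) = 7e^(-4t)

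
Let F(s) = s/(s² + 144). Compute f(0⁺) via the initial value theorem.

f(0⁺) = lim_{s→∞} s·s/(s² + 144) = lim_{s→∞} s²/(s² + 144) = 1

Final answer: 1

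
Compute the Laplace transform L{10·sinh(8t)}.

L{sinh(ωt)} = ω/(s² - ω²), so L{sinh(8t)} = 8/(s² - 64). Then L{10·sinh(8t)} = 10·8/(s² - 64) = 80/(s² - 64)

Final answer: 80/(s² - 64)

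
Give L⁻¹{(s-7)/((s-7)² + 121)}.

Using frequency shift: L⁻¹{(s-a)/((s-a)² + b²)} = e^(at)cos(bt). Here a=7, b=11

Final answer: e^(7t)·cos(11t)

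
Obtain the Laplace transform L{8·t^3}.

L{t^n} = n!/s^(n+1), so L{t^3} = 6/s^4. Then L{8·t^3} = 8·6/s^4 = 48/s^4

Final answer: 48/s^4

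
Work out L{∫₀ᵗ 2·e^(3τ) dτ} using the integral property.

L{∫₀ᵗ f(τ)dτ} = F(s)/s with F(s) = 2/(s-3), so L{∫₀ᵗ 2·e^(3τ) dτ} = 2/(s(s-3))

Final answer: 2/(s(s-3))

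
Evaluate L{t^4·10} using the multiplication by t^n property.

L{10} = 10/s. d^1/ds^1[1/s] = -1/s². d^2/ds^2[1/s] = 2/s^3. d^3/ds^3[1/s] = -6/s^4. d^4/ds^4[1/s] = 24/s^5. So L{t^4} = (-1)^{4}·24/s^5 = 24/s^5. Then L{t^4·10} = 10·24/s^5 = 240/s^5

Final answer: 240/s^5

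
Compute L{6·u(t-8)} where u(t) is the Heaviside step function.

L{u(t-a)} = e^(-as)/s. Here a=8, so L{u(t-8)} = e^(-8s)/s, and L{6·u(t-8)} = 6·e^(-8s)/s

Final answer: 6·e^(-8s)/s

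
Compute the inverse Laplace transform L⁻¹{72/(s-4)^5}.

L⁻¹{n!/(s-a)^(n+1)} = t^n·e^(at) with n=4, a=4. So L⁻¹{24/(s-4)^5} = t^4·e^(4t), and L⁻¹{72/(s-4)^5} = (72/24)·t^4·e^(4t) = 3·t^4·e^(4t)

Final answer: 3·t^4·e^(4t)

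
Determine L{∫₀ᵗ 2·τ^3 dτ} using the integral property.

L{∫₀ᵗ f(τ)dτ} = F(s)/s with f(t) = 2t^3. F(s) = 12/s^4, so L{∫₀ᵗ 2·τ^3 dτ} = (12/s^4)/s = 12/s^5. (Check: ∫₀ᵗ 2·τ^3 dτ = 2t^4/4.)

Final answer: 12/s^5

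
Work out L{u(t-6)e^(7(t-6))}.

u(t-a)f(t-a) with f(t)=e^(7t). L{e^(7t)} = 1/(s-7). By time shift: e^(-6s)/(s-7)

Final answer: e^(-6s)/(s-7)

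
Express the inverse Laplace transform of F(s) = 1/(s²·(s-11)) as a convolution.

1/(s²·(s-11)) = (1/s^2)·(1/(s-11)) = L{t}·L{e^(11t)}. So f(t) = t*e^(11t) = ∫₀ᵗ τ·e^(11(t-τ)) dτ

Final answer: ∫₀ᵗ τ·e^(11(t-τ)) dτ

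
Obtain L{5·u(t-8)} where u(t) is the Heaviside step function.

L{u(t-a)} = e^(-as)/s. Here a=8, so L{u(t-8)} = e^(-8s)/s, and L{5·u(t-8)} = 5·e^(-8s)/s

Final answer: 5·e^(-8s)/s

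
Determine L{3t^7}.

L{t^n} = n!/s^(n+1). So L{3t^7} = 3·7!/s^8 = 15120/s^8

Final answer: 15120/s^8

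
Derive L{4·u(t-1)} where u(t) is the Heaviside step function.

L{u(t-a)} = e^(-as)/s. Here a=1, so L{u(t-1)} = e^(-s)/s, and L{4·u(t-1)} = 4·e^(-s)/s

Final answer: 4·e^(-s)/s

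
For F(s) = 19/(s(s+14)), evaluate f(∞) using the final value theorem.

f(∞) = lim_{s→0} s·19/(s(s+14)) = lim_{s→0} 19/(s+14) = 19/14 = 19/14

Final answer: 19/14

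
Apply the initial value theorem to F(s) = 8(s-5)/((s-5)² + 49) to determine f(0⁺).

f(0⁺) = lim_{s→∞} sF(s) = lim_{s→∞} 8s(s-5)/((s-5)² + 49) = 8

Final answer: 8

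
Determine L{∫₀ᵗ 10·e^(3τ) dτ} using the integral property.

L{∫₀ᵗ f(τ)dτ} = F(s)/s with F(s) = 10/(s-3), so L{∫₀ᵗ 10·e^(3τ) dτ} = 10/(s(s-3))

Final answer: 10/(s(s-3))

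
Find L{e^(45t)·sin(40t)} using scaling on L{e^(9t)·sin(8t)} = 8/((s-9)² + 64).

Scaling with a=5: L{e^(45t)·sin(40t)} = (1/5) · 8/((s/5-9)² + 64). Simplifying: 40/((s-45)² + 1600)

Final answer: 40/((s-45)² + 1600)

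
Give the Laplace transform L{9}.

L{9} = 9 · L{1} = 9/s

Final answer: 9/s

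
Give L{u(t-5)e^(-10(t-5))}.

u(t-a)f(t-a) with f(t)=e^(-10t). L{e^(-10t)} = 1/(s+10). By time shift: e^(-5s)/(s+10)

Final answer: e^(-5s)/(s+10)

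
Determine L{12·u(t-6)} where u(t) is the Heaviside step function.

L{u(t-a)} = e^(-as)/s. Here a=6, so L{u(t-6)} = e^(-6s)/s, and L{12·u(t-6)} = 12·e^(-6s)/s

Final answer: 12·e^(-6s)/s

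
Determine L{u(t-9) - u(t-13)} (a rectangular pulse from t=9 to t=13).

L{u(t-a)} = e^(-as)/s. L{u(t-9) - u(t-13)} = (e^(-9s) - e^(-13s))/s

Final answer: (e^(-9s) - e^(-13s))/s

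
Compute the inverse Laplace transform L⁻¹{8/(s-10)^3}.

L⁻¹{n!/(s-a)^(n+1)} = t^n·e^(at) with n=2, a=10. So L⁻¹{2/(s-10)^3} = t^2·e^(10t), and L⁻¹{8/(s-10)^3} = (8/2)·t^2·e^(10t) = 4·t^2·e^(10t)

Final answer: 4·t^2·e^(10t)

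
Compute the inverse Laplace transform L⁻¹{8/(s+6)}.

L⁻¹{1/(s-a)} = e^(at), so L⁻¹{1/(s+6)} = e^(-6t), and L⁻¹{8/(s+6)} = 8·e^(-6t)

Final answer: 8·e^(-6t)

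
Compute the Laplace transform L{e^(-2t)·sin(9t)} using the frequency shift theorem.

Frequency shift: L{e^(at)f(t)} = F(s-a). L{e^(-2t)·sin(9t)} = 9/((s+2)² + 81)

Final answer: 9/((s+2)² + 81)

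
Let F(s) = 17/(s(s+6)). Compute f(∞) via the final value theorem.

f(∞) = lim_{s→0} s·17/(s(s+6)) = lim_{s→0} 17/(s+6) = 17/6 = 17/6

Final answer: 17/6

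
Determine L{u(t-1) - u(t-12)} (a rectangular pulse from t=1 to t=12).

L{u(t-a)} = e^(-as)/s. L{u(t-1) - u(t-12)} = (e^(-s) - e^(-12s))/s

Final answer: (e^(-s) - e^(-12s))/s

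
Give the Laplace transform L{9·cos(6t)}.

L{cos(ωt)} = s/(s² + ω²), so L{cos(6t)} = s/(s² + 36). Then L{9·cos(6t)} = 9·s/(s² + 36) = 9s/(s² + 36)

Final answer: 9s/(s² + 36)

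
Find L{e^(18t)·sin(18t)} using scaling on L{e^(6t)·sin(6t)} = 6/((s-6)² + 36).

Scaling with a=3: L{e^(18t)·sin(18t)} = (1/3) · 6/((s/3-6)² + 36). Simplifying: 18/((s-18)² + 324)

Final answer: 18/((s-18)² + 324)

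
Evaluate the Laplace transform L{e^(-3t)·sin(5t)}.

L{e^(at)·sin(ωt)} = ω/((s-a)² + ω²), so L{e^(-3t)·sin(5t)} = 5/((s+3)² + 25)

Final answer: 5/((s+3)² + 25)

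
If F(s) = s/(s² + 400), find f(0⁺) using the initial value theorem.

f(0⁺) = lim_{s→∞} s·s/(s² + 400) = lim_{s→∞} s²/(s² + 400) = 1

Final answer: 1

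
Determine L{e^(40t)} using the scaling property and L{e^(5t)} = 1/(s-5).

Using L{f(at)} = (1/a)F(s/a) with a=8 and f(t) = e^(5t): L{e^(40t)} = (1/8) · 1/((s/8)-5) = (1/8) · 8/(s-40) = 1/(s-40)

Final answer: 1/(s-40)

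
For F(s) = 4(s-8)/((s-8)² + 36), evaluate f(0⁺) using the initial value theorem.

f(0⁺) = lim_{s→∞} sF(s) = lim_{s→∞} 4s(s-8)/((s-8)² + 36) = 4

Final answer: 4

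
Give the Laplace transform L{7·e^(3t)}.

L{e^(at)} = 1/(s-a), so L{e^(3t)} = 1/(s-3). Then L{7·e^(3t)} = 7/(s-3)

Final answer: 7/(s-3)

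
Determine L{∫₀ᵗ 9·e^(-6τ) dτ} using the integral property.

L{∫₀ᵗ f(τ)dτ} = F(s)/s with F(s) = 9/(s+6), so L{∫₀ᵗ 9·e^(-6τ) dτ} = 9/(s(s+6))

Final answer: 9/(s(s+6))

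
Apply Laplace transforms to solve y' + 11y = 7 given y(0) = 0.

sY + 11Y = 7/s. Y = 7/(s(s+11)). Partial fractions: Y = 7/11/s - 7/11/(s+11)

Final answer: y(t) = 7/11(1 - e^(-11t))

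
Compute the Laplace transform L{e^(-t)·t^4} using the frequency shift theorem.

L{e^(at)·t^n} = n!/(s-a)^(n+1), so L{e^(-t)·t^4} = 24/(s+1)^5

Final answer: 24/(s+1)^5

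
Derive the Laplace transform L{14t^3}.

L{14t^3} = 14 · L{t^3} = 14 · 6/s^4 = 84/s^4

Final answer: 84/s^4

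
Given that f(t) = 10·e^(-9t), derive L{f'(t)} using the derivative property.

f(0) = 10, F(s) = 10/(s+9). L{f'(t)} = s·F(s) - f(0) = 10s/(s+9) - 10 = (10s - 10(s+9))/(s+9) = -90/(s+9)

Final answer: -90/(s+9)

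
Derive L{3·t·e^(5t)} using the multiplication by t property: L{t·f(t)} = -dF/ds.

Using L{t^n·e^(at)} = n!/(s-a)^(n+1), L{t·e^(5t)} = 1/(s-5)^2, so L{3·t·e^(5t)} = 3·1/(s-5)^2 = 3/(s-5)^2

Final answer: 3/(s-5)^2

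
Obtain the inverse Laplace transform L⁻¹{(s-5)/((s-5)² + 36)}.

Using frequency shift, L⁻¹{(s-5)/((s-5)² + 36)} = e^(5t)·cos(6t)

Final answer: e^(5t)·cos(6t)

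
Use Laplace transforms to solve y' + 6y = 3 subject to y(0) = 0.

sY + 6Y = 3/s. Y = 3/(s(s+6)). Partial fractions: Y = 1/2/s - 1/2/(s+6)

Final answer: y(t) = 1/2(1 - e^(-6t))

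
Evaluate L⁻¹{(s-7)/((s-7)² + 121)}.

Using frequency shift: L⁻¹{(s-a)/((s-a)² + b²)} = e^(at)cos(bt). Here a=7, b=11

Final answer: e^(7t)·cos(11t)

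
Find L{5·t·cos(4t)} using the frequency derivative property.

L{cos(4t)} = s/(s² + 16). Derivative: d/ds[s/(s² + 16)] = [(s² + 16) - s·2s]/(s² + 16)² = (16 - s²)/(s² + 16)². So L{t·cos(4t)} = -F'(s) = (s² - 16)/(s² + 16)². Then L{5·t·cos(4t)} = 5·(s² - 16)/(s² + 16)²

Final answer: 5·(s² - 16)/(s² + 16)²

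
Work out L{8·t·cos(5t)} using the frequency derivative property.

L{cos(5t)} = s/(s² + 25). Derivative: d/ds[s/(s² + 25)] = [(s² + 25) - s·2s]/(s² + 25)² = (25 - s²)/(s² + 25)². So L{t·cos(5t)} = -F'(s) = (s² - 25)/(s² + 25)². Then L{8·t·cos(5t)} = 8·(s² - 25)/(s² + 25)²

Final answer: 8·(s² - 25)/(s² + 25)²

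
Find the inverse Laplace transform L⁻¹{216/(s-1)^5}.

L⁻¹{n!/(s-a)^(n+1)} = t^n·e^(at) with n=4, a=1. So L⁻¹{24/(s-1)^5} = t^4·e^t, and L⁻¹{216/(s-1)^5} = (216/24)·t^4·e^t = 9·t^4·e^t

Final answer: 9·t^4·e^t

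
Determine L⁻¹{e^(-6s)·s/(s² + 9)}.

L⁻¹{s/(s² + 9)} = cos(3t). By the time shift theorem, L⁻¹{e^(-as)F(s)} = u(t-a)f(t-a) with a=6, so L⁻¹{e^(-6s)·s/(s² + 9)} = u(t-6)·cos(3(t-6))

Final answer: u(t-6)·cos(3(t-6))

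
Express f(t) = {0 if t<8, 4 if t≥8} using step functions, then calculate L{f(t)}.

f(t) = 4·u(t-8). L{u(t-8)} = e^(-8s)/s, so L{f(t)} = 4·e^(-8s)/s

Final answer: 4·e^(-8s)/s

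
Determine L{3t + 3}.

L{3t + 3} = 3·L{t} + 3·L{1} = 3/s² + 3/s

Final answer: 3/s² + 3/s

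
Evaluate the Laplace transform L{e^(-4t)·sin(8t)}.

L{e^(at)·sin(ωt)} = ω/((s-a)² + ω²), so L{e^(-4t)·sin(8t)} = 8/((s+4)² + 64)

Final answer: 8/((s+4)² + 64)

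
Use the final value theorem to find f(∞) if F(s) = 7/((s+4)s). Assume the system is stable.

f(∞) = lim_{s→0} sF(s) = lim_{s→0} 7/(s+4) = 7/4

Final answer: 7/4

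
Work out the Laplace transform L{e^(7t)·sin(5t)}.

L{e^(at)·sin(ωt)} = ω/((s-a)² + ω²), so L{e^(7t)·sin(5t)} = 5/((s-7)² + 25)

Final answer: 5/((s-7)² + 25)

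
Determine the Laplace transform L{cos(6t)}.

L{cos(ωt)} = s/(s² + ω²), so L{cos(6t)} = s/(s² + 36)

Final answer: s/(s² + 36)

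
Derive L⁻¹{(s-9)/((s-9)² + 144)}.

Using frequency shift: L⁻¹{(s-a)/((s-a)² + b²)} = e^(at)cos(bt). Here a=9, b=12

Final answer: e^(9t)·cos(12t)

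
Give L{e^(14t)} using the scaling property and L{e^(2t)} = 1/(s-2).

Using L{f(at)} = (1/a)F(s/a) with a=7 and f(t) = e^(2t): L{e^(14t)} = (1/7) · 1/((s/7)-2) = (1/7) · 7/(s-14) = 1/(s-14)

Final answer: 1/(s-14)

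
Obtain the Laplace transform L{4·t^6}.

L{t^n} = n!/s^(n+1), so L{t^6} = 720/s^7. Then L{4·t^6} = 4·720/s^7 = 2880/s^7

Final answer: 2880/s^7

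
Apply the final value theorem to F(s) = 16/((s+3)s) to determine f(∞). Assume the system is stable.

f(∞) = lim_{s→0} sF(s) = lim_{s→0} 16/(s+3) = 16/3

Final answer: 16/3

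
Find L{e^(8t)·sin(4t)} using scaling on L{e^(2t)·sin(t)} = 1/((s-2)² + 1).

Scaling with a=4: L{e^(8t)·sin(4t)} = (1/4) · 1/((s/4-2)² + 1). Simplifying: 4/((s-8)² + 16)

Final answer: 4/((s-8)² + 16)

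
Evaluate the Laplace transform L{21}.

L{21} = 21 · L{1} = 21/s

Final answer: 21/s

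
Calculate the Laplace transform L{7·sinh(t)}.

L{sinh(ωt)} = ω/(s² - ω²), so L{sinh(t)} = 1/(s² - 1). Then L{7·sinh(t)} = 7·1/(s² - 1) = 7/(s² - 1)

Final answer: 7/(s² - 1)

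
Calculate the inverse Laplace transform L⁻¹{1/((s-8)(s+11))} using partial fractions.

Decompose: A/(s-8) + B/(s+11). A = 1/19, B = -1/19. f(t) = (e^(8t) - e^(-11t))/19

Final answer: (e^(8t) - e^(-11t))/19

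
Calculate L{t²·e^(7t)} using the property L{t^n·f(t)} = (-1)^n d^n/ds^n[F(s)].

L{e^(7t)} = 1/(s-7). d/ds[1/(s-7)] = -1/(s-7)². d²/ds²[1/(s-7)] = 2/(s-7)³. So L{t²·e^(7t)} = (-1)² · 2/(s-7)³ = 2/(s-7)³

Final answer: 2/(s-7)³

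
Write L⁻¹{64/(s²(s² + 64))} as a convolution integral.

64/(s²(s² + 64)) = (1/s²)·(64/(s² + 64)) = L{t}·L{8·sin(8t)}. So f(t) = t*(8·sin(8t)) = ∫₀ᵗ 8τ·sin(8(t-τ)) dτ

Final answer: ∫₀ᵗ 8τ·sin(8(t-τ)) dτ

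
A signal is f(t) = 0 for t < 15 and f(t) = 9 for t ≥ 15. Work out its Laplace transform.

f(t) = 9·u(t-15). L{u(t-15)} = e^(-15s)/s, so L{f(t)} = 9·e^(-15s)/s

Final answer: 9·e^(-15s)/s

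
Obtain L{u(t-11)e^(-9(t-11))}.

u(t-a)f(t-a) with f(t)=e^(-9t). L{e^(-9t)} = 1/(s+9). By time shift: e^(-11s)/(s+9)

Final answer: e^(-11s)/(s+9)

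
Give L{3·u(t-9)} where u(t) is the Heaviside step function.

L{u(t-a)} = e^(-as)/s. Here a=9, so L{u(t-9)} = e^(-9s)/s, and L{3·u(t-9)} = 3·e^(-9s)/s

Final answer: 3·e^(-9s)/s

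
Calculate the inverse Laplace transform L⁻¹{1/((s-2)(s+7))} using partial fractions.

Decompose: A/(s-2) + B/(s+7). A = 1/9, B = -1/9. f(t) = (e^(2t) - e^(-7t))/9

Final answer: (e^(2t) - e^(-7t))/9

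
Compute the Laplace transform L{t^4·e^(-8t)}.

L{t^n·e^(at)} = n!/(s-a)^(n+1), so L{t^4·e^(-8t)} = 24/(s+8)^5

Final answer: 24/(s+8)^5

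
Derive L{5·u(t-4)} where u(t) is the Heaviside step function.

L{u(t-a)} = e^(-as)/s. Here a=4, so L{u(t-4)} = e^(-4s)/s, and L{5·u(t-4)} = 5·e^(-4s)/s

Final answer: 5·e^(-4s)/s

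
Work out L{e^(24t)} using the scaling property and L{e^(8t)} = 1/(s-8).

Using L{f(at)} = (1/a)F(s/a) with a=3 and f(t) = e^(8t): L{e^(24t)} = (1/3) · 1/((s/3)-8) = (1/3) · 3/(s-24) = 1/(s-24)

Final answer: 1/(s-24)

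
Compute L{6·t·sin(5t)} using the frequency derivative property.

L{sin(5t)} = 5/(s² + 25). By L{t·f(t)} = -F'(s): -d/ds[5/(s² + 25)] = -(5)·(-2s)/(s² + 25)² = 10s/(s² + 25)². Then L{6·t·sin(5t)} = 6·10s/(s² + 25)² = 60s/(s² + 25)²

Final answer: 60s/(s² + 25)²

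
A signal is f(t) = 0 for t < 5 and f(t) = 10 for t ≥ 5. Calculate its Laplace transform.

f(t) = 10·u(t-5). L{u(t-5)} = e^(-5s)/s, so L{f(t)} = 10·e^(-5s)/s

Final answer: 10·e^(-5s)/s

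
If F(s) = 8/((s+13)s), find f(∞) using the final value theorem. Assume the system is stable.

f(∞) = lim_{s→0} sF(s) = lim_{s→0} 8/(s+13) = 8/13

Final answer: 8/13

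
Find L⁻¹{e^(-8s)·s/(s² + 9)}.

L⁻¹{s/(s² + 9)} = cos(3t). By the time shift theorem, L⁻¹{e^(-as)F(s)} = u(t-a)f(t-a) with a=8, so L⁻¹{e^(-8s)·s/(s² + 9)} = u(t-8)·cos(3(t-8))

Final answer: u(t-8)·cos(3(t-8))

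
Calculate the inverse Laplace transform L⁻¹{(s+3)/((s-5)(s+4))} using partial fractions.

Using partial fractions, f(t) = (8e^(5t) + e^(-4t))/9

Final answer: (8e^(5t) + e^(-4t))/9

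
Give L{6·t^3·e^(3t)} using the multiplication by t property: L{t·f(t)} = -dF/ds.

Using L{t^n·e^(at)} = n!/(s-a)^(n+1), L{t^3·e^(3t)} = 6/(s-3)^4, so L{6·t^3·e^(3t)} = 6·6/(s-3)^4 = 36/(s-3)^4

Final answer: 36/(s-3)^4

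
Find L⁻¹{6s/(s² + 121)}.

This is the form c·s/(s² + a²) with a = 11, c = 6. L⁻¹ = 6·cos(11t)

Final answer: 6·cos(11t)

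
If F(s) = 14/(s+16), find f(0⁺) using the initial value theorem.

f(0⁺) = lim_{s→∞} s·14/(s+16) = lim_{s→∞} 14s/(s+16) = 14

Final answer: 14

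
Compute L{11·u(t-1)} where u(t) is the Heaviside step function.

L{u(t-a)} = e^(-as)/s. Here a=1, so L{u(t-1)} = e^(-s)/s, and L{11·u(t-1)} = 11·e^(-s)/s

Final answer: 11·e^(-s)/s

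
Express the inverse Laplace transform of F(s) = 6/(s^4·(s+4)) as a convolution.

6/(s^4·(s+4)) = (6/s^4)·(1/(s+4)) = L{t^3}·L{e^(-4t)}. So f(t) = t^3*e^(-4t) = ∫₀ᵗ τ^3·e^(-4(t-τ)) dτ

Final answer: ∫₀ᵗ τ^3·e^(-4(t-τ)) dτ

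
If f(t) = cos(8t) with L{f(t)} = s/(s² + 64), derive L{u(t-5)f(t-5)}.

Time shift theorem: L{u(t-a)f(t-a)} = e^(-as)F(s). Here a=5, F(s) = s/(s² + 64), so L{u(t-5)f(t-5)} = e^(-5s)·s/(s² + 64)

Final answer: e^(-5s)·s/(s² + 64)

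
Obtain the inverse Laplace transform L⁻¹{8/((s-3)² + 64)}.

Using frequency shift, L⁻¹{8/((s-3)² + 64)} = e^(3t)·sin(8t)

Final answer: e^(3t)·sin(8t)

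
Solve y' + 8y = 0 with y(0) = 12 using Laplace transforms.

L{y'} + 8L{y} = 0. sY - 12 + 8Y = 0. Y(s+8) = 12. Y = 12/(s+8)

Final answer: y(t) = 12e^(-8t)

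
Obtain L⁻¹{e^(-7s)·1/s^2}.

L⁻¹{1/s^2} = t. By the time shift theorem, L⁻¹{e^(-as)F(s)} = u(t-a)f(t-a) with a=7, so L⁻¹{e^(-7s)·1/s^2} = u(t-7)·(t-7)

Final answer: u(t-7)·(t-7)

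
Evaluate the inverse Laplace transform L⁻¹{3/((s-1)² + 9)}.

Using frequency shift, L⁻¹{3/((s-1)² + 9)} = e^t·sin(3t)

Final answer: e^t·sin(3t)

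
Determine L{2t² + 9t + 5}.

L{2t² + 9t + 5} = 2·2/s³ + 9/s² + 5/s = 4/s³ + 9/s² + 5/s

Final answer: 4/s³ + 9/s² + 5/s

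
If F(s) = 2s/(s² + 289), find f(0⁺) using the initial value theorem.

f(0⁺) = lim_{s→∞} s·2s/(s² + 289) = lim_{s→∞} 2s²/(s² + 289) = 2

Final answer: 2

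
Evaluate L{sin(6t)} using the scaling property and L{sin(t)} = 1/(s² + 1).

Using L{f(at)} = (1/a)F(s/a) with a=6: L{sin(6t)} = (1/6) · 1/((s/6)² + 1) = (1/6) · 1·36/(s² + 36) = 6/(s² + 36)

Final answer: 6/(s² + 36)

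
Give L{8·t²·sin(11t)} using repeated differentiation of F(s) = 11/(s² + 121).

F(s) = 11/(s² + 121). F'(s) = -22s/(s² + 121)². F''(s) = -22(121 - 3s²)/(s² + 121)³ = (66s² - 2662)/(s² + 121)³. So L{t²·sin(11t)} = (-1)² F''(s) = (66s² - 2662)/(s² + 121)³. Then L{8·t²·sin(11t)} = 8·(66s² - 2662)/(s² + 121)³ = (528s² - 21296)/(s² + 121)³

Final answer: (528s² - 21296)/(s² + 121)³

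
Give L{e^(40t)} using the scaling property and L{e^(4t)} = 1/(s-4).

Using L{f(at)} = (1/a)F(s/a) with a=10 and f(t) = e^(4t): L{e^(40t)} = (1/10) · 1/((s/10)-4) = (1/10) · 10/(s-40) = 1/(s-40)

Final answer: 1/(s-40)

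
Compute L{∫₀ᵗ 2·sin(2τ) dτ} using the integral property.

L{∫₀ᵗ f(τ)dτ} = F(s)/s with F(s) = 4/(s² + 4), so the result is (4/(s² + 4))/s = 4/(s(s² + 4))

Final answer: 4/(s(s² + 4))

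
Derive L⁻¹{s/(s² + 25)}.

This is the form c·s/(s² + a²) with a = 5. L⁻¹ = cos(5t)

Final answer: cos(5t)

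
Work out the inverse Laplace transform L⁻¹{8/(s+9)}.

L⁻¹{1/(s-a)} = e^(at), so L⁻¹{1/(s+9)} = e^(-9t), and L⁻¹{8/(s+9)} = 8·e^(-9t)

Final answer: 8·e^(-9t)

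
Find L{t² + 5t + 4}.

L{t² + 5t + 4} = 2/s³ + 5/s² + 4/s = 2/s³ + 5/s² + 4/s

Final answer: 2/s³ + 5/s² + 4/s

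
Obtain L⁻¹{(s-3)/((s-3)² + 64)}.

Using frequency shift: L⁻¹{(s-a)/((s-a)² + b²)} = e^(at)cos(bt). Here a=3, b=8

Final answer: e^(3t)·cos(8t)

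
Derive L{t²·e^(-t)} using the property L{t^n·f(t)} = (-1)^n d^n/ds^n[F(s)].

L{e^(-t)} = 1/(s+1). d/ds[1/(s+1)] = -1/(s+1)². d²/ds²[1/(s+1)] = 2/(s+1)³. So L{t²·e^(-t)} = (-1)² · 2/(s+1)³ = 2/(s+1)³

Final answer: 2/(s+1)³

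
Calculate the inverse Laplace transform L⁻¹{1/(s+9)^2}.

L⁻¹{n!/(s-a)^(n+1)} = t^n·e^(at), so L⁻¹{1/(s+9)^2} = t·e^(-9t)

Final answer: t·e^(-9t)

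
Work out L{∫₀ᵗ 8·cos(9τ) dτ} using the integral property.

L{∫₀ᵗ f(τ)dτ} = F(s)/s with F(s) = 8s/(s² + 81), so the result is (8s/(s² + 81))/s = 8/(s² + 81)

Final answer: 8/(s² + 81)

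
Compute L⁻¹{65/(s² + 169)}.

This is the form c·a/(s² + a²) with a = 13, c = 5. L⁻¹ = 5·sin(13t)

Final answer: 5·sin(13t)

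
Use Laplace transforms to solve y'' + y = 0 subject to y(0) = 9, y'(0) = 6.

L{y''} + 1L{y} = 0. s²Y - 9s - 6 + Y = 0. Y(s² + 1) = 9s + 6. Y = (9s + 6)/(s² + 1). Inverting: y(t) = 9cos(t) + 6sin(t)

Final answer: y(t) = 9cos(t) + 6sin(t)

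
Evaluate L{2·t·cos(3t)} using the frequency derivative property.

L{cos(3t)} = s/(s² + 9). Derivative: d/ds[s/(s² + 9)] = [(s² + 9) - s·2s]/(s² + 9)² = (9 - s²)/(s² + 9)². So L{t·cos(3t)} = -F'(s) = (s² - 9)/(s² + 9)². Then L{2·t·cos(3t)} = 2·(s² - 9)/(s² + 9)²

Final answer: 2·(s² - 9)/(s² + 9)²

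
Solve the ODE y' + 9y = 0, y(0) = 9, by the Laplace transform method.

L{y'} + 9L{y} = 0. sY - 9 + 9Y = 0. Y(s+9) = 9. Y = 9/(s+9)

Final answer: y(t) = 9e^(-9t)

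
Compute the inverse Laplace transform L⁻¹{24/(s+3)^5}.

L⁻¹{n!/(s-a)^(n+1)} = t^n·e^(at), so L⁻¹{24/(s+3)^5} = t^4·e^(-3t)

Final answer: t^4·e^(-3t)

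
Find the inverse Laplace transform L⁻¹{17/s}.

L⁻¹{c/s} = c, so L⁻¹{17/s} = 17

Final answer: 17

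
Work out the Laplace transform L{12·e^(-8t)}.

L{e^(at)} = 1/(s-a), so L{e^(-8t)} = 1/(s+8). Then L{12·e^(-8t)} = 12/(s+8)

Final answer: 12/(s+8)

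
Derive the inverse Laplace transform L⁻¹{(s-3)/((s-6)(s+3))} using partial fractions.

Using partial fractions, f(t) = (3e^(6t) + 6e^(-3t))/9

Final answer: (3e^(6t) + 6e^(-3t))/9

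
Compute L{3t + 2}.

L{3t + 2} = 3·L{t} + 2·L{1} = 3/s² + 2/s

Final answer: 3/s² + 2/s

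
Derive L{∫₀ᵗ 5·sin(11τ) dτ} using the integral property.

L{∫₀ᵗ f(τ)dτ} = F(s)/s with F(s) = 55/(s² + 121), so the result is (55/(s² + 121))/s = 55/(s(s² + 121))

Final answer: 55/(s(s² + 121))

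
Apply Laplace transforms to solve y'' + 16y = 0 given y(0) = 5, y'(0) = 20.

L{y''} + 16L{y} = 0. s²Y - 5s - 20 + 16Y = 0. Y(s² + 16) = 5s + 20. Y = (5s + 20)/(s² + 16). Inverting: y(t) = 5cos(4t) + 5sin(4t)

Final answer: y(t) = 5cos(4t) + 5sin(4t)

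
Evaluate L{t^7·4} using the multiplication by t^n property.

L{4} = 4/s. d^1/ds^1[1/s] = -1/s². d^2/ds^2[1/s] = 2/s^3. d^3/ds^3[1/s] = -6/s^4. d^4/ds^4[1/s] = 24/s^5. d^5/ds^5[1/s] = -120/s^6. d^6/ds^6[1/s] = 720/s^7. d^7/ds^7[1/s] = -5040/s^8. So L{t^7} = (-1)^{7}·-5040/s^8 = 5040/s^8. Then L{t^7·4} = 4·5040/s^8 = 20160/s^8

Final answer: 20160/s^8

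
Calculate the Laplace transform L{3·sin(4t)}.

L{sin(ωt)} = ω/(s² + ω²), so L{sin(4t)} = 4/(s² + 16). Then L{3·sin(4t)} = 3·4/(s² + 16) = 12/(s² + 16)

Final answer: 12/(s² + 16)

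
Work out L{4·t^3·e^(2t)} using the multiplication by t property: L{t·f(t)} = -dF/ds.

Using L{t^n·e^(at)} = n!/(s-a)^(n+1), L{t^3·e^(2t)} = 6/(s-2)^4, so L{4·t^3·e^(2t)} = 4·6/(s-2)^4 = 24/(s-2)^4

Final answer: 24/(s-2)^4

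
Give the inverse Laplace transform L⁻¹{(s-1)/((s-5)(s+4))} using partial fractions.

Using partial fractions, f(t) = (4e^(5t) + 5e^(-4t))/9

Final answer: (4e^(5t) + 5e^(-4t))/9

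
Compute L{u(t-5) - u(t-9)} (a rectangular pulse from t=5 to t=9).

L{u(t-a)} = e^(-as)/s. L{u(t-5) - u(t-9)} = (e^(-5s) - e^(-9s))/s

Final answer: (e^(-5s) - e^(-9s))/s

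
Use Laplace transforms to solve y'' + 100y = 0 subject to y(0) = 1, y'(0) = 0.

L{y''} + 100L{y} = 0. s²Y - s - 0 + 100Y = 0. Y(s² + 100) = s. Y = (s)/(s² + 100). Inverting: y(t) = cos(10t)

Final answer: y(t) = cos(10t)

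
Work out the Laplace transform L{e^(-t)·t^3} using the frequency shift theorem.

L{e^(at)·t^n} = n!/(s-a)^(n+1), so L{e^(-t)·t^3} = 6/(s+1)^4

Final answer: 6/(s+1)^4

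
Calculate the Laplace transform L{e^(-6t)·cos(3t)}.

L{e^(at)·cos(ωt)} = (s-a)/((s-a)² + ω²), so L{e^(-6t)·cos(3t)} = (s+6)/((s+6)² + 9)

Final answer: (s+6)/((s+6)² + 9)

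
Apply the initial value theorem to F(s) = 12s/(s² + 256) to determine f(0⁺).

f(0⁺) = lim_{s→∞} s·12s/(s² + 256) = lim_{s→∞} 12s²/(s² + 256) = 12

Final answer: 12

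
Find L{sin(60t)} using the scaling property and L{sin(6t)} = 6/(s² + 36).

Using L{f(at)} = (1/a)F(s/a) with a=10: L{sin(60t)} = (1/10) · 6/((s/10)² + 36) = (1/10) · 6·100/(s² + 3600) = 60/(s² + 3600)

Final answer: 60/(s² + 3600)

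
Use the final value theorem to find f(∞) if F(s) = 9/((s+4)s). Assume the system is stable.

f(∞) = lim_{s→0} sF(s) = lim_{s→0} 9/(s+4) = 9/4

Final answer: 9/4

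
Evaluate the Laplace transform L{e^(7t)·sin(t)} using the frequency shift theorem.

Frequency shift: L{e^(at)f(t)} = F(s-a). L{e^(7t)·sin(t)} = 1/((s-7)² + 1)

Final answer: 1/((s-7)² + 1)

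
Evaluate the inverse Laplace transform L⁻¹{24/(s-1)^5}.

L⁻¹{n!/(s-a)^(n+1)} = t^n·e^(at), so L⁻¹{24/(s-1)^5} = t^4·e^t

Final answer: t^4·e^t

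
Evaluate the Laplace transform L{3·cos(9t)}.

L{cos(ωt)} = s/(s² + ω²), so L{cos(9t)} = s/(s² + 81). Then L{3·cos(9t)} = 3·s/(s² + 81) = 3s/(s² + 81)

Final answer: 3s/(s² + 81)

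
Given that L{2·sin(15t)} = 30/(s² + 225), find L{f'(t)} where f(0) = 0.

L{f'(t)} = s·F(s) - f(0) = s·30/(s² + 225) - 0 = 30s/(s² + 225)

Final answer: 30s/(s² + 225)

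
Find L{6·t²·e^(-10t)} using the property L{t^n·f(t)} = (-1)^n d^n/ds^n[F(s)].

L{e^(-10t)} = 1/(s+10). d/ds[1/(s+10)] = -1/(s+10)². d²/ds²[1/(s+10)] = 2/(s+10)³. So L{t²·e^(-10t)} = (-1)² · 2/(s+10)³ = 2/(s+10)³. Then L{6·t²·e^(-10t)} = 6·2/(s+10)³ = 12/(s+10)³

Final answer: 12/(s+10)³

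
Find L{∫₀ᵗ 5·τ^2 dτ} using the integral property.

L{∫₀ᵗ f(τ)dτ} = F(s)/s with f(t) = 5t^2. F(s) = 10/s^3, so L{∫₀ᵗ 5·τ^2 dτ} = (10/s^3)/s = 10/s^4. (Check: ∫₀ᵗ 5·τ^2 dτ = 5t^3/3.)

Final answer: 10/s^4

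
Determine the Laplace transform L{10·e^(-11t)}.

L{e^(at)} = 1/(s-a), so L{e^(-11t)} = 1/(s+11). Then L{10·e^(-11t)} = 10/(s+11)

Final answer: 10/(s+11)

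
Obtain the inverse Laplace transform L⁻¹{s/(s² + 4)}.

L⁻¹{s/(s² + 4)} = cos(2t)

Final answer: cos(2t)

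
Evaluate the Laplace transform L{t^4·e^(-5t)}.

L{t^n·e^(at)} = n!/(s-a)^(n+1), so L{t^4·e^(-5t)} = 24/(s+5)^5

Final answer: 24/(s+5)^5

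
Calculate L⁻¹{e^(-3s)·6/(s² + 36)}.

L⁻¹{6/(s² + 36)} = sin(6t). By the time shift theorem, L⁻¹{e^(-as)F(s)} = u(t-a)f(t-a) with a=3, so L⁻¹{e^(-3s)·6/(s² + 36)} = u(t-3)·sin(6(t-3))

Final answer: u(t-3)·sin(6(t-3))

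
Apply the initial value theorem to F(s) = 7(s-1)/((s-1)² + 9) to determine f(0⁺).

f(0⁺) = lim_{s→∞} sF(s) = lim_{s→∞} 7s(s-1)/((s-1)² + 9) = 7

Final answer: 7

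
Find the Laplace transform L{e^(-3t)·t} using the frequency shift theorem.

L{e^(at)·t^n} = n!/(s-a)^(n+1), so L{e^(-3t)·t} = 1/(s+3)^2

Final answer: 1/(s+3)^2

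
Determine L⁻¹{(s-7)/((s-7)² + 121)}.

Using frequency shift: L⁻¹{(s-a)/((s-a)² + b²)} = e^(at)cos(bt). Here a=7, b=11

Final answer: e^(7t)·cos(11t)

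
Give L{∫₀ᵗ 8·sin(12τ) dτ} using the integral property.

L{∫₀ᵗ f(τ)dτ} = F(s)/s with F(s) = 96/(s² + 144), so the result is (96/(s² + 144))/s = 96/(s(s² + 144))

Final answer: 96/(s(s² + 144))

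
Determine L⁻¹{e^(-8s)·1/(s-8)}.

L⁻¹{1/(s-8)} = e^(8t). By the time shift theorem, L⁻¹{e^(-as)F(s)} = u(t-a)f(t-a) with a=8, so L⁻¹{e^(-8s)·1/(s-8)} = u(t-8)·e^(8(t-8))

Final answer: u(t-8)·e^(8(t-8))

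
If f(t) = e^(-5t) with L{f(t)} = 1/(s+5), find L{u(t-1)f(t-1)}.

Time shift theorem: L{u(t-a)f(t-a)} = e^(-as)F(s). Here a=1, F(s) = 1/(s+5), so L{u(t-1)f(t-1)} = e^(-s)·1/(s+5)

Final answer: e^(-s)·1/(s+5)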